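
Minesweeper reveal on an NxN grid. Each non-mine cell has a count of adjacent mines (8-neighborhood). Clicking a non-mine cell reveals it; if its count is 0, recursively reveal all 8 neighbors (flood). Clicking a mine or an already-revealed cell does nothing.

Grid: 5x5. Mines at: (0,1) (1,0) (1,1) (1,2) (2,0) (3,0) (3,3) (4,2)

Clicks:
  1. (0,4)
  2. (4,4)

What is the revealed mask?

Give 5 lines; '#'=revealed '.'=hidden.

Answer: ...##
...##
...##
.....
....#

Derivation:
Click 1 (0,4) count=0: revealed 6 new [(0,3) (0,4) (1,3) (1,4) (2,3) (2,4)] -> total=6
Click 2 (4,4) count=1: revealed 1 new [(4,4)] -> total=7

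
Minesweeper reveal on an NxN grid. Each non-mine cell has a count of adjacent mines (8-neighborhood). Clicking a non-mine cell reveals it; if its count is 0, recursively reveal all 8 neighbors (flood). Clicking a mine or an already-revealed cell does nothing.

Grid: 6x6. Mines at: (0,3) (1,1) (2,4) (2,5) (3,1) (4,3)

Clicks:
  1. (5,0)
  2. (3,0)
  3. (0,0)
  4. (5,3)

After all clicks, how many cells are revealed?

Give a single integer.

Click 1 (5,0) count=0: revealed 6 new [(4,0) (4,1) (4,2) (5,0) (5,1) (5,2)] -> total=6
Click 2 (3,0) count=1: revealed 1 new [(3,0)] -> total=7
Click 3 (0,0) count=1: revealed 1 new [(0,0)] -> total=8
Click 4 (5,3) count=1: revealed 1 new [(5,3)] -> total=9

Answer: 9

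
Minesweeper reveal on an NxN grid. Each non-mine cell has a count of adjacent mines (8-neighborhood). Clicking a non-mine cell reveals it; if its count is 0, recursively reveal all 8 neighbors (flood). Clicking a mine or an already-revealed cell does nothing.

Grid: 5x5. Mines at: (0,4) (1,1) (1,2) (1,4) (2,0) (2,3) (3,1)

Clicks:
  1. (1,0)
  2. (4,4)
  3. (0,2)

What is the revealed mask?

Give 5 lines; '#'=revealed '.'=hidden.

Answer: ..#..
#....
.....
..###
..###

Derivation:
Click 1 (1,0) count=2: revealed 1 new [(1,0)] -> total=1
Click 2 (4,4) count=0: revealed 6 new [(3,2) (3,3) (3,4) (4,2) (4,3) (4,4)] -> total=7
Click 3 (0,2) count=2: revealed 1 new [(0,2)] -> total=8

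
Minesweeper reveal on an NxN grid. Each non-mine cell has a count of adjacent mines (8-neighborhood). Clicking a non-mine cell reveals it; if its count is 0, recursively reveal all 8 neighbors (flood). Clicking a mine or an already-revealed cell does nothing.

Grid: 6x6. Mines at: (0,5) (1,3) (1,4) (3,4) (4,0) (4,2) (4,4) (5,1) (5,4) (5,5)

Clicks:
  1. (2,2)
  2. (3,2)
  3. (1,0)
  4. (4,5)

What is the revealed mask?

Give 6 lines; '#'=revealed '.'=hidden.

Answer: ###...
###...
###...
###...
.....#
......

Derivation:
Click 1 (2,2) count=1: revealed 1 new [(2,2)] -> total=1
Click 2 (3,2) count=1: revealed 1 new [(3,2)] -> total=2
Click 3 (1,0) count=0: revealed 10 new [(0,0) (0,1) (0,2) (1,0) (1,1) (1,2) (2,0) (2,1) (3,0) (3,1)] -> total=12
Click 4 (4,5) count=4: revealed 1 new [(4,5)] -> total=13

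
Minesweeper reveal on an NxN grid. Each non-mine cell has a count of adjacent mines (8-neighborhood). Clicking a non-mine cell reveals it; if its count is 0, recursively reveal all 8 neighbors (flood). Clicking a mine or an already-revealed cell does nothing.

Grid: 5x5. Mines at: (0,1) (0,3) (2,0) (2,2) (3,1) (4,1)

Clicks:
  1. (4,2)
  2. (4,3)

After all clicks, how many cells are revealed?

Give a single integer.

Answer: 10

Derivation:
Click 1 (4,2) count=2: revealed 1 new [(4,2)] -> total=1
Click 2 (4,3) count=0: revealed 9 new [(1,3) (1,4) (2,3) (2,4) (3,2) (3,3) (3,4) (4,3) (4,4)] -> total=10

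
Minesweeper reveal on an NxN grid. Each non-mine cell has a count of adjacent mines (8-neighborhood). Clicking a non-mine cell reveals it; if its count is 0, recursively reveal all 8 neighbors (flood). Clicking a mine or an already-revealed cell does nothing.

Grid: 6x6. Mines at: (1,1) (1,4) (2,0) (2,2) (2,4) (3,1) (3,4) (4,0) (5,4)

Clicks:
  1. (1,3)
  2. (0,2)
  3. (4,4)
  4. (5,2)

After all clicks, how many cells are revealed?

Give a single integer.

Answer: 9

Derivation:
Click 1 (1,3) count=3: revealed 1 new [(1,3)] -> total=1
Click 2 (0,2) count=1: revealed 1 new [(0,2)] -> total=2
Click 3 (4,4) count=2: revealed 1 new [(4,4)] -> total=3
Click 4 (5,2) count=0: revealed 6 new [(4,1) (4,2) (4,3) (5,1) (5,2) (5,3)] -> total=9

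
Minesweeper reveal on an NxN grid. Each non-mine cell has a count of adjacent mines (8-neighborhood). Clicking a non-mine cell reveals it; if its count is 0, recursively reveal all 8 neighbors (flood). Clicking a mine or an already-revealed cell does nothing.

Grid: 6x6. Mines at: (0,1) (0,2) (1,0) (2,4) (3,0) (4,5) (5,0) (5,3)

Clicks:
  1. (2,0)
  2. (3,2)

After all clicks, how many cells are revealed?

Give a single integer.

Click 1 (2,0) count=2: revealed 1 new [(2,0)] -> total=1
Click 2 (3,2) count=0: revealed 12 new [(1,1) (1,2) (1,3) (2,1) (2,2) (2,3) (3,1) (3,2) (3,3) (4,1) (4,2) (4,3)] -> total=13

Answer: 13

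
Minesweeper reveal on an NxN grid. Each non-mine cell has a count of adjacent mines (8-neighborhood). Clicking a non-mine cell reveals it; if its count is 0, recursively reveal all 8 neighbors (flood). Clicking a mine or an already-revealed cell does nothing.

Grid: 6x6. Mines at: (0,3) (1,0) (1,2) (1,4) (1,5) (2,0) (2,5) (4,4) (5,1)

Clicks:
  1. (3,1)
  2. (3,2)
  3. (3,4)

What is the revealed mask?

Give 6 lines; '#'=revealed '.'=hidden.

Answer: ......
......
.###..
.####.
.###..
......

Derivation:
Click 1 (3,1) count=1: revealed 1 new [(3,1)] -> total=1
Click 2 (3,2) count=0: revealed 8 new [(2,1) (2,2) (2,3) (3,2) (3,3) (4,1) (4,2) (4,3)] -> total=9
Click 3 (3,4) count=2: revealed 1 new [(3,4)] -> total=10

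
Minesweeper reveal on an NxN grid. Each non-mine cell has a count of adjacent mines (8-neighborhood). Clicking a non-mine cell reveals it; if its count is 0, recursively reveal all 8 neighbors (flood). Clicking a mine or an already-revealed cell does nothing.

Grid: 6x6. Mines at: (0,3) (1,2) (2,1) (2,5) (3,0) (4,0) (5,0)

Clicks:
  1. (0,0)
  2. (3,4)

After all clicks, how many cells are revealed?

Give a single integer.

Answer: 5

Derivation:
Click 1 (0,0) count=0: revealed 4 new [(0,0) (0,1) (1,0) (1,1)] -> total=4
Click 2 (3,4) count=1: revealed 1 new [(3,4)] -> total=5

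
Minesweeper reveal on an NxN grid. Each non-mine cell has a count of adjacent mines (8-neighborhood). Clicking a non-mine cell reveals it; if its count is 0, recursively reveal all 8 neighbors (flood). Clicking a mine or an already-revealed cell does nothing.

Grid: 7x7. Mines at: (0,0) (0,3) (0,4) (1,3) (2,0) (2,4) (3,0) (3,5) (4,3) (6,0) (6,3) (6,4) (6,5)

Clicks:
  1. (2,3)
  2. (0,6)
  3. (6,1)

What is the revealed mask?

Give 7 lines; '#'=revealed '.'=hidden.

Answer: .....##
.....##
...#.##
.......
.......
.......
.#.....

Derivation:
Click 1 (2,3) count=2: revealed 1 new [(2,3)] -> total=1
Click 2 (0,6) count=0: revealed 6 new [(0,5) (0,6) (1,5) (1,6) (2,5) (2,6)] -> total=7
Click 3 (6,1) count=1: revealed 1 new [(6,1)] -> total=8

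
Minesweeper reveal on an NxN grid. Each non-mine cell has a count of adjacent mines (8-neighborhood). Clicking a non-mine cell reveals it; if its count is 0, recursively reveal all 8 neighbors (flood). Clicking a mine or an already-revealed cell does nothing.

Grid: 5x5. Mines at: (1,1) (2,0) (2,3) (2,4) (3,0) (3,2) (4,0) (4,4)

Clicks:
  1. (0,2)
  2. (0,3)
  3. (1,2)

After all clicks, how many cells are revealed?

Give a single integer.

Click 1 (0,2) count=1: revealed 1 new [(0,2)] -> total=1
Click 2 (0,3) count=0: revealed 5 new [(0,3) (0,4) (1,2) (1,3) (1,4)] -> total=6
Click 3 (1,2) count=2: revealed 0 new [(none)] -> total=6

Answer: 6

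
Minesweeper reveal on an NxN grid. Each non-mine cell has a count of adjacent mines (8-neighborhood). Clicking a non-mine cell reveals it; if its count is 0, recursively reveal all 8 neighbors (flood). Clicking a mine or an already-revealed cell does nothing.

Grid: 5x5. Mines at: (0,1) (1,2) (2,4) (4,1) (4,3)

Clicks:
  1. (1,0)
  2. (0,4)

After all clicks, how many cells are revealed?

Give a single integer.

Answer: 5

Derivation:
Click 1 (1,0) count=1: revealed 1 new [(1,0)] -> total=1
Click 2 (0,4) count=0: revealed 4 new [(0,3) (0,4) (1,3) (1,4)] -> total=5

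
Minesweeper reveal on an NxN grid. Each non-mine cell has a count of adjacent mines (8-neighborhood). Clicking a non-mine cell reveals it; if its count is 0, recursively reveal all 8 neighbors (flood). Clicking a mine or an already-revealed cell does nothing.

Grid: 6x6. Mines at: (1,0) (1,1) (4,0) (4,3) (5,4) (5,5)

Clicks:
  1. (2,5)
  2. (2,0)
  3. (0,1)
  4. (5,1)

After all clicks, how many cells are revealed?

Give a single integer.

Answer: 21

Derivation:
Click 1 (2,5) count=0: revealed 18 new [(0,2) (0,3) (0,4) (0,5) (1,2) (1,3) (1,4) (1,5) (2,2) (2,3) (2,4) (2,5) (3,2) (3,3) (3,4) (3,5) (4,4) (4,5)] -> total=18
Click 2 (2,0) count=2: revealed 1 new [(2,0)] -> total=19
Click 3 (0,1) count=2: revealed 1 new [(0,1)] -> total=20
Click 4 (5,1) count=1: revealed 1 new [(5,1)] -> total=21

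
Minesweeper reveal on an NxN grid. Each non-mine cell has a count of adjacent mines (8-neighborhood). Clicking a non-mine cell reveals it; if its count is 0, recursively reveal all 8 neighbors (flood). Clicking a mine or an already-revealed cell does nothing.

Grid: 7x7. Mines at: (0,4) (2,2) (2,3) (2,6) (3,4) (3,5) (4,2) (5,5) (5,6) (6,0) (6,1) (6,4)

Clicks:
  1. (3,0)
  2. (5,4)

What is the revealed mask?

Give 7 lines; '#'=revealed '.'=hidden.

Click 1 (3,0) count=0: revealed 16 new [(0,0) (0,1) (0,2) (0,3) (1,0) (1,1) (1,2) (1,3) (2,0) (2,1) (3,0) (3,1) (4,0) (4,1) (5,0) (5,1)] -> total=16
Click 2 (5,4) count=2: revealed 1 new [(5,4)] -> total=17

Answer: ####...
####...
##.....
##.....
##.....
##..#..
.......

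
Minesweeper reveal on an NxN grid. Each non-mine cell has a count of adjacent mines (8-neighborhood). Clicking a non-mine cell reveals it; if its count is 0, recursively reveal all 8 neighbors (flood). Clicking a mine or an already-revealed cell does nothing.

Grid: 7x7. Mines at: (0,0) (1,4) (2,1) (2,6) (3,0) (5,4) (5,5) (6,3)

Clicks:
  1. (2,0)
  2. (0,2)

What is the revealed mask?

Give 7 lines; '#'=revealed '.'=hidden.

Answer: .###...
.###...
#......
.......
.......
.......
.......

Derivation:
Click 1 (2,0) count=2: revealed 1 new [(2,0)] -> total=1
Click 2 (0,2) count=0: revealed 6 new [(0,1) (0,2) (0,3) (1,1) (1,2) (1,3)] -> total=7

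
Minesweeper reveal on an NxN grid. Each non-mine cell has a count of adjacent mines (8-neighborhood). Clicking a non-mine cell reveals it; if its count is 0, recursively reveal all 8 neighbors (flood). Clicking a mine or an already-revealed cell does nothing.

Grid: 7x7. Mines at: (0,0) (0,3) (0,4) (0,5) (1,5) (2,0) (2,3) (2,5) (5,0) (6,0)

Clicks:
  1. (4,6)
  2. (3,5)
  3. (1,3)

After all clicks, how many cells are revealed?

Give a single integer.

Click 1 (4,6) count=0: revealed 24 new [(3,1) (3,2) (3,3) (3,4) (3,5) (3,6) (4,1) (4,2) (4,3) (4,4) (4,5) (4,6) (5,1) (5,2) (5,3) (5,4) (5,5) (5,6) (6,1) (6,2) (6,3) (6,4) (6,5) (6,6)] -> total=24
Click 2 (3,5) count=1: revealed 0 new [(none)] -> total=24
Click 3 (1,3) count=3: revealed 1 new [(1,3)] -> total=25

Answer: 25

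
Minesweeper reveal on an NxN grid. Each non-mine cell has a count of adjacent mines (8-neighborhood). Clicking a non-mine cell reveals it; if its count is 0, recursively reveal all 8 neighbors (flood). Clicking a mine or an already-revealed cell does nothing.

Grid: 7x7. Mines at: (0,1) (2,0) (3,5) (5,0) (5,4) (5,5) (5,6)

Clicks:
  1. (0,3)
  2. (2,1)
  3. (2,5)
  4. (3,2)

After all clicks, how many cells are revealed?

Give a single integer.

Click 1 (0,3) count=0: revealed 31 new [(0,2) (0,3) (0,4) (0,5) (0,6) (1,1) (1,2) (1,3) (1,4) (1,5) (1,6) (2,1) (2,2) (2,3) (2,4) (2,5) (2,6) (3,1) (3,2) (3,3) (3,4) (4,1) (4,2) (4,3) (4,4) (5,1) (5,2) (5,3) (6,1) (6,2) (6,3)] -> total=31
Click 2 (2,1) count=1: revealed 0 new [(none)] -> total=31
Click 3 (2,5) count=1: revealed 0 new [(none)] -> total=31
Click 4 (3,2) count=0: revealed 0 new [(none)] -> total=31

Answer: 31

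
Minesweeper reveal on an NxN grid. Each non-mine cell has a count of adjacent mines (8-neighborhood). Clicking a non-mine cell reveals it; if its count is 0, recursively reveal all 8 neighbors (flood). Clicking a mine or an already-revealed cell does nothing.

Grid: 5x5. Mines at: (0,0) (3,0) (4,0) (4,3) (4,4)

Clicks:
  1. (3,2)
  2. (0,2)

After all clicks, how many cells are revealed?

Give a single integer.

Answer: 16

Derivation:
Click 1 (3,2) count=1: revealed 1 new [(3,2)] -> total=1
Click 2 (0,2) count=0: revealed 15 new [(0,1) (0,2) (0,3) (0,4) (1,1) (1,2) (1,3) (1,4) (2,1) (2,2) (2,3) (2,4) (3,1) (3,3) (3,4)] -> total=16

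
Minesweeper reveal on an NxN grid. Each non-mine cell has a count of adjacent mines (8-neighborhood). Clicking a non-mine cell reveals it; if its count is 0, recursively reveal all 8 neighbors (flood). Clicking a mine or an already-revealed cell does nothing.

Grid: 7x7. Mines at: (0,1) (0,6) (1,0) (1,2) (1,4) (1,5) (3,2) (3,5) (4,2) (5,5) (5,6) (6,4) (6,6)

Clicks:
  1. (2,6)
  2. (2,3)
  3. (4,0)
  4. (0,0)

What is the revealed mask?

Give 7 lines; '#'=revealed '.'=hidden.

Answer: #......
.......
##.#..#
##.....
##.....
####...
####...

Derivation:
Click 1 (2,6) count=2: revealed 1 new [(2,6)] -> total=1
Click 2 (2,3) count=3: revealed 1 new [(2,3)] -> total=2
Click 3 (4,0) count=0: revealed 14 new [(2,0) (2,1) (3,0) (3,1) (4,0) (4,1) (5,0) (5,1) (5,2) (5,3) (6,0) (6,1) (6,2) (6,3)] -> total=16
Click 4 (0,0) count=2: revealed 1 new [(0,0)] -> total=17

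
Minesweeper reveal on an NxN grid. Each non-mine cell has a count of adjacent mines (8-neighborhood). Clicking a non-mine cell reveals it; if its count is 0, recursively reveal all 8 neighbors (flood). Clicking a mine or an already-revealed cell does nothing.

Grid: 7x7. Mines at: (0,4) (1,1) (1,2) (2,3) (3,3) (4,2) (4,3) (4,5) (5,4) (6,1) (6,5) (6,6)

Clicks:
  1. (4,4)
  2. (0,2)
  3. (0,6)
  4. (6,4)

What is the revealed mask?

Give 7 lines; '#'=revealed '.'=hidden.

Answer: ..#..##
....###
....###
....###
....#..
.......
....#..

Derivation:
Click 1 (4,4) count=4: revealed 1 new [(4,4)] -> total=1
Click 2 (0,2) count=2: revealed 1 new [(0,2)] -> total=2
Click 3 (0,6) count=0: revealed 11 new [(0,5) (0,6) (1,4) (1,5) (1,6) (2,4) (2,5) (2,6) (3,4) (3,5) (3,6)] -> total=13
Click 4 (6,4) count=2: revealed 1 new [(6,4)] -> total=14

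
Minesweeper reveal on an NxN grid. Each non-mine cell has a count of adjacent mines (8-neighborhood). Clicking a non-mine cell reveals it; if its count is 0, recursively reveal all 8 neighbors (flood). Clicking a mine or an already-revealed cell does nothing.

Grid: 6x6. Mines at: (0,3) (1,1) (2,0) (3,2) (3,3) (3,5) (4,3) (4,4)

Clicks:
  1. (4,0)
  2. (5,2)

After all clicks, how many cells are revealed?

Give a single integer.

Answer: 8

Derivation:
Click 1 (4,0) count=0: revealed 8 new [(3,0) (3,1) (4,0) (4,1) (4,2) (5,0) (5,1) (5,2)] -> total=8
Click 2 (5,2) count=1: revealed 0 new [(none)] -> total=8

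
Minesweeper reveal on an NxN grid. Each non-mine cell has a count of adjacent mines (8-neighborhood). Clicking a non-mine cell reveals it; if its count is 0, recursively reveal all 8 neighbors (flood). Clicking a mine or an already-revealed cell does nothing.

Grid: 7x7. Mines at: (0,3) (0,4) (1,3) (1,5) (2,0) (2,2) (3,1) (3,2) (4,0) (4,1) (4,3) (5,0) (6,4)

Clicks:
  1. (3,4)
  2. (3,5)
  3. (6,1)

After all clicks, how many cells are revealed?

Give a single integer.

Answer: 15

Derivation:
Click 1 (3,4) count=1: revealed 1 new [(3,4)] -> total=1
Click 2 (3,5) count=0: revealed 13 new [(2,4) (2,5) (2,6) (3,5) (3,6) (4,4) (4,5) (4,6) (5,4) (5,5) (5,6) (6,5) (6,6)] -> total=14
Click 3 (6,1) count=1: revealed 1 new [(6,1)] -> total=15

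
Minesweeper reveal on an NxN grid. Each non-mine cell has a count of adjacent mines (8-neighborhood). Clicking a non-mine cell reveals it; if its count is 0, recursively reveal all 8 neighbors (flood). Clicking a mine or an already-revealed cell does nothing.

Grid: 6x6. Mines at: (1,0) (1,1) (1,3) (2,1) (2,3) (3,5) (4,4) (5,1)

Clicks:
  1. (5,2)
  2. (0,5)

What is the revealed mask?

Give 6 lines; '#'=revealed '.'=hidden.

Answer: ....##
....##
....##
......
......
..#...

Derivation:
Click 1 (5,2) count=1: revealed 1 new [(5,2)] -> total=1
Click 2 (0,5) count=0: revealed 6 new [(0,4) (0,5) (1,4) (1,5) (2,4) (2,5)] -> total=7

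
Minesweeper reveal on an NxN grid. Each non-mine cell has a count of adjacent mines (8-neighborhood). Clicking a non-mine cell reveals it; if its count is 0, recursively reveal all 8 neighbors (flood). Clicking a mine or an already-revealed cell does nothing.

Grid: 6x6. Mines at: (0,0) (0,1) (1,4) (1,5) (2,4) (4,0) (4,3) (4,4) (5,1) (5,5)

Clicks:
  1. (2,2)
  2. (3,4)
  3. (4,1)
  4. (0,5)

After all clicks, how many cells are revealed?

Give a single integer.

Answer: 15

Derivation:
Click 1 (2,2) count=0: revealed 12 new [(1,0) (1,1) (1,2) (1,3) (2,0) (2,1) (2,2) (2,3) (3,0) (3,1) (3,2) (3,3)] -> total=12
Click 2 (3,4) count=3: revealed 1 new [(3,4)] -> total=13
Click 3 (4,1) count=2: revealed 1 new [(4,1)] -> total=14
Click 4 (0,5) count=2: revealed 1 new [(0,5)] -> total=15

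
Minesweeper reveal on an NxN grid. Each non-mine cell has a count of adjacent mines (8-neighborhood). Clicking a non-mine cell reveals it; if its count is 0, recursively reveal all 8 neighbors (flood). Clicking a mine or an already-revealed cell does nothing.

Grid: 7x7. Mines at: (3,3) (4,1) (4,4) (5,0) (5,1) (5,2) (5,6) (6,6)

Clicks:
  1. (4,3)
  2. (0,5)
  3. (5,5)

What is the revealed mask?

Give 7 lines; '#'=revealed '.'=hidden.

Answer: #######
#######
#######
###.###
...#.##
.....#.
.......

Derivation:
Click 1 (4,3) count=3: revealed 1 new [(4,3)] -> total=1
Click 2 (0,5) count=0: revealed 29 new [(0,0) (0,1) (0,2) (0,3) (0,4) (0,5) (0,6) (1,0) (1,1) (1,2) (1,3) (1,4) (1,5) (1,6) (2,0) (2,1) (2,2) (2,3) (2,4) (2,5) (2,6) (3,0) (3,1) (3,2) (3,4) (3,5) (3,6) (4,5) (4,6)] -> total=30
Click 3 (5,5) count=3: revealed 1 new [(5,5)] -> total=31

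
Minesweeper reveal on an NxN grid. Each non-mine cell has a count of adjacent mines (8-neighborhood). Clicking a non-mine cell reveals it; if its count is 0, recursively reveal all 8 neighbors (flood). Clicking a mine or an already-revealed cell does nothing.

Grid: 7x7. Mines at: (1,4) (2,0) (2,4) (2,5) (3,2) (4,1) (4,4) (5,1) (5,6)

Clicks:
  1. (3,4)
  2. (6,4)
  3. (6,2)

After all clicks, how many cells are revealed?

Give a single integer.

Click 1 (3,4) count=3: revealed 1 new [(3,4)] -> total=1
Click 2 (6,4) count=0: revealed 8 new [(5,2) (5,3) (5,4) (5,5) (6,2) (6,3) (6,4) (6,5)] -> total=9
Click 3 (6,2) count=1: revealed 0 new [(none)] -> total=9

Answer: 9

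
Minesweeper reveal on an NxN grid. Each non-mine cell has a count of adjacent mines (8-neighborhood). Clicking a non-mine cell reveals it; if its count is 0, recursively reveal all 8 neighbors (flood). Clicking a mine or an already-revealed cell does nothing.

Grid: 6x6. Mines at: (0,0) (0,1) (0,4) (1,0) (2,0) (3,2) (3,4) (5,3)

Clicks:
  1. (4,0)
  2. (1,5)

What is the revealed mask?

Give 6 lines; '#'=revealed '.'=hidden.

Answer: ......
.....#
......
##....
###...
###...

Derivation:
Click 1 (4,0) count=0: revealed 8 new [(3,0) (3,1) (4,0) (4,1) (4,2) (5,0) (5,1) (5,2)] -> total=8
Click 2 (1,5) count=1: revealed 1 new [(1,5)] -> total=9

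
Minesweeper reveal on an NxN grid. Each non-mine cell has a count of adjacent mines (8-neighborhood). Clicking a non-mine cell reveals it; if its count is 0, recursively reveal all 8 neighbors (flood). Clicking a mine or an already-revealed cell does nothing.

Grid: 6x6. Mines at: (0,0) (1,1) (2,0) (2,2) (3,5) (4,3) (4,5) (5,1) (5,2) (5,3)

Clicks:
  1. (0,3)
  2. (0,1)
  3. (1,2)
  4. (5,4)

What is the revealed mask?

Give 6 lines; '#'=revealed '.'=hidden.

Click 1 (0,3) count=0: revealed 11 new [(0,2) (0,3) (0,4) (0,5) (1,2) (1,3) (1,4) (1,5) (2,3) (2,4) (2,5)] -> total=11
Click 2 (0,1) count=2: revealed 1 new [(0,1)] -> total=12
Click 3 (1,2) count=2: revealed 0 new [(none)] -> total=12
Click 4 (5,4) count=3: revealed 1 new [(5,4)] -> total=13

Answer: .#####
..####
...###
......
......
....#.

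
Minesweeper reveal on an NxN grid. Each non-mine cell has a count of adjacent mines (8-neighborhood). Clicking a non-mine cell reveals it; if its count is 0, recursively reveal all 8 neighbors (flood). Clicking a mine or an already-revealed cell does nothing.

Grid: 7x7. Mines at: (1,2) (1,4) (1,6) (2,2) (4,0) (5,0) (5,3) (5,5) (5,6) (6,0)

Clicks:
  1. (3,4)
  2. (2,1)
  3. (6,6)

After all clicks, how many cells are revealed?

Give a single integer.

Click 1 (3,4) count=0: revealed 12 new [(2,3) (2,4) (2,5) (2,6) (3,3) (3,4) (3,5) (3,6) (4,3) (4,4) (4,5) (4,6)] -> total=12
Click 2 (2,1) count=2: revealed 1 new [(2,1)] -> total=13
Click 3 (6,6) count=2: revealed 1 new [(6,6)] -> total=14

Answer: 14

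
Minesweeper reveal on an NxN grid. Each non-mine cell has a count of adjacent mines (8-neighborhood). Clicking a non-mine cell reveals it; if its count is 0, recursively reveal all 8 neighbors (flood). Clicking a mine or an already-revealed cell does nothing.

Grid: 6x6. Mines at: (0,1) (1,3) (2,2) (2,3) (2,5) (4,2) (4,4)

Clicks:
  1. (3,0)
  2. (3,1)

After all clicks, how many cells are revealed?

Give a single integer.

Click 1 (3,0) count=0: revealed 10 new [(1,0) (1,1) (2,0) (2,1) (3,0) (3,1) (4,0) (4,1) (5,0) (5,1)] -> total=10
Click 2 (3,1) count=2: revealed 0 new [(none)] -> total=10

Answer: 10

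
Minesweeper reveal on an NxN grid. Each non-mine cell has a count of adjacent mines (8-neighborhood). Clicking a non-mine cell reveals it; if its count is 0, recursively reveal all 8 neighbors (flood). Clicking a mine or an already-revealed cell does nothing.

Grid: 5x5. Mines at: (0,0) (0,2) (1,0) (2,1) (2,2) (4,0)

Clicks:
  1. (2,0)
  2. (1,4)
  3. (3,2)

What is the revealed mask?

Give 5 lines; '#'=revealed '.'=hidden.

Answer: ...##
...##
#..##
.####
.####

Derivation:
Click 1 (2,0) count=2: revealed 1 new [(2,0)] -> total=1
Click 2 (1,4) count=0: revealed 14 new [(0,3) (0,4) (1,3) (1,4) (2,3) (2,4) (3,1) (3,2) (3,3) (3,4) (4,1) (4,2) (4,3) (4,4)] -> total=15
Click 3 (3,2) count=2: revealed 0 new [(none)] -> total=15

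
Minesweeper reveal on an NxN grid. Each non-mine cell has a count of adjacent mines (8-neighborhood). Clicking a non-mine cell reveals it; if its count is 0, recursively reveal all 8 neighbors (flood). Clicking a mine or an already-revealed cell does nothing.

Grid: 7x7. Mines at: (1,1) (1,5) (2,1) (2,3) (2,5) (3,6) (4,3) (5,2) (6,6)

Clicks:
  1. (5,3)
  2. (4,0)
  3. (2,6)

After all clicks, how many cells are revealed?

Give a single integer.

Click 1 (5,3) count=2: revealed 1 new [(5,3)] -> total=1
Click 2 (4,0) count=0: revealed 8 new [(3,0) (3,1) (4,0) (4,1) (5,0) (5,1) (6,0) (6,1)] -> total=9
Click 3 (2,6) count=3: revealed 1 new [(2,6)] -> total=10

Answer: 10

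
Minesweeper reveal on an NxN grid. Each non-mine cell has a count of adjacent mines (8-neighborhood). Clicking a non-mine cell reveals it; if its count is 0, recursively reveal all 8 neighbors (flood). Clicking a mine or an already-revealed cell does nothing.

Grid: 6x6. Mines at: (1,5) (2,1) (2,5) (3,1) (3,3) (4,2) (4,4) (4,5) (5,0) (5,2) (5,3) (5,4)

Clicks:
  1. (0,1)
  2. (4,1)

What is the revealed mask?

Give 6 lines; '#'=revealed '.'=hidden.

Answer: #####.
#####.
..###.
......
.#....
......

Derivation:
Click 1 (0,1) count=0: revealed 13 new [(0,0) (0,1) (0,2) (0,3) (0,4) (1,0) (1,1) (1,2) (1,3) (1,4) (2,2) (2,3) (2,4)] -> total=13
Click 2 (4,1) count=4: revealed 1 new [(4,1)] -> total=14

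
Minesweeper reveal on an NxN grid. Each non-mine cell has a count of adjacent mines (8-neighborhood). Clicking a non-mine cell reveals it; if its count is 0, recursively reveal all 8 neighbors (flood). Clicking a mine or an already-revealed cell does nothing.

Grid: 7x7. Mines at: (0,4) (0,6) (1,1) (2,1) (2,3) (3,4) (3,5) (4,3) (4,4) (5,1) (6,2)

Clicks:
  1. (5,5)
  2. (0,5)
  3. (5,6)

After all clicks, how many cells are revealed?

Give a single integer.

Click 1 (5,5) count=1: revealed 1 new [(5,5)] -> total=1
Click 2 (0,5) count=2: revealed 1 new [(0,5)] -> total=2
Click 3 (5,6) count=0: revealed 9 new [(4,5) (4,6) (5,3) (5,4) (5,6) (6,3) (6,4) (6,5) (6,6)] -> total=11

Answer: 11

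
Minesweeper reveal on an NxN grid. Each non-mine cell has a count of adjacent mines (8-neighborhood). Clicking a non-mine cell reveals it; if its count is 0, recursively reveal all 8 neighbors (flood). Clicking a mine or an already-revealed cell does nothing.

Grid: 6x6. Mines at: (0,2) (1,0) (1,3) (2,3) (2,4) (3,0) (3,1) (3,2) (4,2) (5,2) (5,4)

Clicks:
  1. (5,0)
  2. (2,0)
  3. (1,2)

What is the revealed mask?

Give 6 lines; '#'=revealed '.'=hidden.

Answer: ......
..#...
#.....
......
##....
##....

Derivation:
Click 1 (5,0) count=0: revealed 4 new [(4,0) (4,1) (5,0) (5,1)] -> total=4
Click 2 (2,0) count=3: revealed 1 new [(2,0)] -> total=5
Click 3 (1,2) count=3: revealed 1 new [(1,2)] -> total=6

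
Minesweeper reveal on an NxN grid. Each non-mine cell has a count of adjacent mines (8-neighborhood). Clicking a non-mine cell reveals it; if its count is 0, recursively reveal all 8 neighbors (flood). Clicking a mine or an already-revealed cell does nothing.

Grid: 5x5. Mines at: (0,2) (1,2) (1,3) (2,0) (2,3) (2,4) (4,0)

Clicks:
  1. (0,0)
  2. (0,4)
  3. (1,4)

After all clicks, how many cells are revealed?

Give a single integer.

Answer: 6

Derivation:
Click 1 (0,0) count=0: revealed 4 new [(0,0) (0,1) (1,0) (1,1)] -> total=4
Click 2 (0,4) count=1: revealed 1 new [(0,4)] -> total=5
Click 3 (1,4) count=3: revealed 1 new [(1,4)] -> total=6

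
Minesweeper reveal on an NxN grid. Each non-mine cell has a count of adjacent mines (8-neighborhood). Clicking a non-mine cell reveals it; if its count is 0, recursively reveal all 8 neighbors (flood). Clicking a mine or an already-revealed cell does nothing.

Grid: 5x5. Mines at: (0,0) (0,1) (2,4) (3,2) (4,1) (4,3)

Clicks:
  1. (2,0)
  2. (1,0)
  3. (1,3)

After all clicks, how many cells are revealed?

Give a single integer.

Click 1 (2,0) count=0: revealed 6 new [(1,0) (1,1) (2,0) (2,1) (3,0) (3,1)] -> total=6
Click 2 (1,0) count=2: revealed 0 new [(none)] -> total=6
Click 3 (1,3) count=1: revealed 1 new [(1,3)] -> total=7

Answer: 7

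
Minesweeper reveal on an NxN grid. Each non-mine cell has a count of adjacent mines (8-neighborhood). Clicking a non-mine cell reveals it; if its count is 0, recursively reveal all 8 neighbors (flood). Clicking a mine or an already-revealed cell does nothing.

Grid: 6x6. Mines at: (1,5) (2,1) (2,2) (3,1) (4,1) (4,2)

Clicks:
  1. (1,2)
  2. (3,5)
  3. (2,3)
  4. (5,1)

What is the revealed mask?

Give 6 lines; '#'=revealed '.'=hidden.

Click 1 (1,2) count=2: revealed 1 new [(1,2)] -> total=1
Click 2 (3,5) count=0: revealed 12 new [(2,3) (2,4) (2,5) (3,3) (3,4) (3,5) (4,3) (4,4) (4,5) (5,3) (5,4) (5,5)] -> total=13
Click 3 (2,3) count=1: revealed 0 new [(none)] -> total=13
Click 4 (5,1) count=2: revealed 1 new [(5,1)] -> total=14

Answer: ......
..#...
...###
...###
...###
.#.###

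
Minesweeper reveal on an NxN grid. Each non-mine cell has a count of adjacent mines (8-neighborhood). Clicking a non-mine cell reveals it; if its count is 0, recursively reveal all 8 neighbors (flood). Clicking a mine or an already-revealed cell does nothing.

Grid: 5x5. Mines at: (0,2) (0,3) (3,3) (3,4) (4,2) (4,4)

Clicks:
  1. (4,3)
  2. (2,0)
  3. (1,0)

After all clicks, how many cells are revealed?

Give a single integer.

Click 1 (4,3) count=4: revealed 1 new [(4,3)] -> total=1
Click 2 (2,0) count=0: revealed 13 new [(0,0) (0,1) (1,0) (1,1) (1,2) (2,0) (2,1) (2,2) (3,0) (3,1) (3,2) (4,0) (4,1)] -> total=14
Click 3 (1,0) count=0: revealed 0 new [(none)] -> total=14

Answer: 14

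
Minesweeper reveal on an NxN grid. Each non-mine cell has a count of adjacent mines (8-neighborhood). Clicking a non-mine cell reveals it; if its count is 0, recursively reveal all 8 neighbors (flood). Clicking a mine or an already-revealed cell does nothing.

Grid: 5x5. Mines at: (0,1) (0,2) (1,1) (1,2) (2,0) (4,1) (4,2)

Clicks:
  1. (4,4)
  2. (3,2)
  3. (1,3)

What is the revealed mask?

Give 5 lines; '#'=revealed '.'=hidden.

Answer: ...##
...##
...##
..###
...##

Derivation:
Click 1 (4,4) count=0: revealed 10 new [(0,3) (0,4) (1,3) (1,4) (2,3) (2,4) (3,3) (3,4) (4,3) (4,4)] -> total=10
Click 2 (3,2) count=2: revealed 1 new [(3,2)] -> total=11
Click 3 (1,3) count=2: revealed 0 new [(none)] -> total=11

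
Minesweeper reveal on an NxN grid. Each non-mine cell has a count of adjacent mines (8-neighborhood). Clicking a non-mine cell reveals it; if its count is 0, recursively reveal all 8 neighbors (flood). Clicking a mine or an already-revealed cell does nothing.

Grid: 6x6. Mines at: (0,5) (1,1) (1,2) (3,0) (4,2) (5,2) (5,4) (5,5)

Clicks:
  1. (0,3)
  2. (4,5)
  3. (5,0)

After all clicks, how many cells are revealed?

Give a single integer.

Answer: 6

Derivation:
Click 1 (0,3) count=1: revealed 1 new [(0,3)] -> total=1
Click 2 (4,5) count=2: revealed 1 new [(4,5)] -> total=2
Click 3 (5,0) count=0: revealed 4 new [(4,0) (4,1) (5,0) (5,1)] -> total=6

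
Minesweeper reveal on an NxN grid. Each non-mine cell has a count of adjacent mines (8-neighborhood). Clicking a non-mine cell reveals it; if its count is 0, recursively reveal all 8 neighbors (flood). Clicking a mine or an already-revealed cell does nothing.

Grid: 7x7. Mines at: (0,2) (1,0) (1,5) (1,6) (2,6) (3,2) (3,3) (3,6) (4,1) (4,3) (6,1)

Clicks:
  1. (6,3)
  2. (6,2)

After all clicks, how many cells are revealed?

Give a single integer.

Answer: 13

Derivation:
Click 1 (6,3) count=0: revealed 13 new [(4,4) (4,5) (4,6) (5,2) (5,3) (5,4) (5,5) (5,6) (6,2) (6,3) (6,4) (6,5) (6,6)] -> total=13
Click 2 (6,2) count=1: revealed 0 new [(none)] -> total=13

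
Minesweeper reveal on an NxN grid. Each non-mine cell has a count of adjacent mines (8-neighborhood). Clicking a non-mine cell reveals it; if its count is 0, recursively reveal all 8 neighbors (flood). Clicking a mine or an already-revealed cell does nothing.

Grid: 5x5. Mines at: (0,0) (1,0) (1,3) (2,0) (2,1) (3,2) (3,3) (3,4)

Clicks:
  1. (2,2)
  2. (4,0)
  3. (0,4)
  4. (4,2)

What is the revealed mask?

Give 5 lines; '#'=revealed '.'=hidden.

Click 1 (2,2) count=4: revealed 1 new [(2,2)] -> total=1
Click 2 (4,0) count=0: revealed 4 new [(3,0) (3,1) (4,0) (4,1)] -> total=5
Click 3 (0,4) count=1: revealed 1 new [(0,4)] -> total=6
Click 4 (4,2) count=2: revealed 1 new [(4,2)] -> total=7

Answer: ....#
.....
..#..
##...
###..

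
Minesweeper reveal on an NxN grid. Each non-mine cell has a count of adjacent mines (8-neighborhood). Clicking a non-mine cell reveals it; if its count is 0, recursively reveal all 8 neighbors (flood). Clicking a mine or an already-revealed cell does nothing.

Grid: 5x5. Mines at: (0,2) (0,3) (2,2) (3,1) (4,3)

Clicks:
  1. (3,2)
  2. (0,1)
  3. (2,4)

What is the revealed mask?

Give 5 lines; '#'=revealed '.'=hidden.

Click 1 (3,2) count=3: revealed 1 new [(3,2)] -> total=1
Click 2 (0,1) count=1: revealed 1 new [(0,1)] -> total=2
Click 3 (2,4) count=0: revealed 6 new [(1,3) (1,4) (2,3) (2,4) (3,3) (3,4)] -> total=8

Answer: .#...
...##
...##
..###
.....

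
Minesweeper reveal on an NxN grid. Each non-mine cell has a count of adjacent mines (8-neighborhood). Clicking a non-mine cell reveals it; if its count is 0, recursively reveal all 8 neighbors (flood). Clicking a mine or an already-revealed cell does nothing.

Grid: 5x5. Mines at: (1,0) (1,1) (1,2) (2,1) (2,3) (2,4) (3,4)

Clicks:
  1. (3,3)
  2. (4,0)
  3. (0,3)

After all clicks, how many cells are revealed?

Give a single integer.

Answer: 9

Derivation:
Click 1 (3,3) count=3: revealed 1 new [(3,3)] -> total=1
Click 2 (4,0) count=0: revealed 7 new [(3,0) (3,1) (3,2) (4,0) (4,1) (4,2) (4,3)] -> total=8
Click 3 (0,3) count=1: revealed 1 new [(0,3)] -> total=9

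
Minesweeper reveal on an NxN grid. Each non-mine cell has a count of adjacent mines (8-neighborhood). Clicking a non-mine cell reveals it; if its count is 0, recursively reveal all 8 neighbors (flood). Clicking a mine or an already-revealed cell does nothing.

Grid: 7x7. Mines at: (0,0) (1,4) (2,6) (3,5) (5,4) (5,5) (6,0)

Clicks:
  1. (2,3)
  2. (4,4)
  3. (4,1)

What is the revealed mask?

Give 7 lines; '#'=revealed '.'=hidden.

Click 1 (2,3) count=1: revealed 1 new [(2,3)] -> total=1
Click 2 (4,4) count=3: revealed 1 new [(4,4)] -> total=2
Click 3 (4,1) count=0: revealed 27 new [(0,1) (0,2) (0,3) (1,0) (1,1) (1,2) (1,3) (2,0) (2,1) (2,2) (2,4) (3,0) (3,1) (3,2) (3,3) (3,4) (4,0) (4,1) (4,2) (4,3) (5,0) (5,1) (5,2) (5,3) (6,1) (6,2) (6,3)] -> total=29

Answer: .###...
####...
#####..
#####..
#####..
####...
.###...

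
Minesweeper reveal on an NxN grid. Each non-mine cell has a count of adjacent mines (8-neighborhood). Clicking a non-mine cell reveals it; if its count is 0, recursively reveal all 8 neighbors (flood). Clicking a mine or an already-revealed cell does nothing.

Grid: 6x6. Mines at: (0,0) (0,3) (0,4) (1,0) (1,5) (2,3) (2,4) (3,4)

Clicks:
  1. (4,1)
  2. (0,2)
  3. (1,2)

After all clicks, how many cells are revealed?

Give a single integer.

Click 1 (4,1) count=0: revealed 19 new [(2,0) (2,1) (2,2) (3,0) (3,1) (3,2) (3,3) (4,0) (4,1) (4,2) (4,3) (4,4) (4,5) (5,0) (5,1) (5,2) (5,3) (5,4) (5,5)] -> total=19
Click 2 (0,2) count=1: revealed 1 new [(0,2)] -> total=20
Click 3 (1,2) count=2: revealed 1 new [(1,2)] -> total=21

Answer: 21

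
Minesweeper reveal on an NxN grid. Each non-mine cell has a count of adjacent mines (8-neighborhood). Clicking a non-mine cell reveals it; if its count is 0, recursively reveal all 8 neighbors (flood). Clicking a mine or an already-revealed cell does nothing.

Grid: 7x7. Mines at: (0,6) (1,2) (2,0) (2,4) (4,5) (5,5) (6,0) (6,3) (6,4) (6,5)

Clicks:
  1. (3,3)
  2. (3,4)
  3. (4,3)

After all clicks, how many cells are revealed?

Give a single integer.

Answer: 18

Derivation:
Click 1 (3,3) count=1: revealed 1 new [(3,3)] -> total=1
Click 2 (3,4) count=2: revealed 1 new [(3,4)] -> total=2
Click 3 (4,3) count=0: revealed 16 new [(2,1) (2,2) (2,3) (3,0) (3,1) (3,2) (4,0) (4,1) (4,2) (4,3) (4,4) (5,0) (5,1) (5,2) (5,3) (5,4)] -> total=18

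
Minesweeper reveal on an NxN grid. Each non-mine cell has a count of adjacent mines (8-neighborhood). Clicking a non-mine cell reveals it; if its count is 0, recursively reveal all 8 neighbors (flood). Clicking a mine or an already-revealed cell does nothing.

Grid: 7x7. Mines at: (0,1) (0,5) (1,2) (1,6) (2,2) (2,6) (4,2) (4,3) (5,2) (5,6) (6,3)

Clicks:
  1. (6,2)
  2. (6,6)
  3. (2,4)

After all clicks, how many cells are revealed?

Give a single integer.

Answer: 11

Derivation:
Click 1 (6,2) count=2: revealed 1 new [(6,2)] -> total=1
Click 2 (6,6) count=1: revealed 1 new [(6,6)] -> total=2
Click 3 (2,4) count=0: revealed 9 new [(1,3) (1,4) (1,5) (2,3) (2,4) (2,5) (3,3) (3,4) (3,5)] -> total=11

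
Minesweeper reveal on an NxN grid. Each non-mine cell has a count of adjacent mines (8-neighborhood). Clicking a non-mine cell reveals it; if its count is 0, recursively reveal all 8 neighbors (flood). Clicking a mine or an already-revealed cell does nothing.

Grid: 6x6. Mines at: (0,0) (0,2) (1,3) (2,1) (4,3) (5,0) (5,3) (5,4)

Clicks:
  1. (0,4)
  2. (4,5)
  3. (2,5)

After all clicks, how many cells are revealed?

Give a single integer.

Click 1 (0,4) count=1: revealed 1 new [(0,4)] -> total=1
Click 2 (4,5) count=1: revealed 1 new [(4,5)] -> total=2
Click 3 (2,5) count=0: revealed 8 new [(0,5) (1,4) (1,5) (2,4) (2,5) (3,4) (3,5) (4,4)] -> total=10

Answer: 10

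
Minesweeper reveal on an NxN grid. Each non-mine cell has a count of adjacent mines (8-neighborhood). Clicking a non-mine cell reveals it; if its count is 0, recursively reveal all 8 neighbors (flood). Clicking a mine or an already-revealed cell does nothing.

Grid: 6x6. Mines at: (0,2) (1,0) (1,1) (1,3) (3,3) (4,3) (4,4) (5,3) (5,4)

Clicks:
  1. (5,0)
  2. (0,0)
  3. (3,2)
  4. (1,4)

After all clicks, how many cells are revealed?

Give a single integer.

Answer: 14

Derivation:
Click 1 (5,0) count=0: revealed 12 new [(2,0) (2,1) (2,2) (3,0) (3,1) (3,2) (4,0) (4,1) (4,2) (5,0) (5,1) (5,2)] -> total=12
Click 2 (0,0) count=2: revealed 1 new [(0,0)] -> total=13
Click 3 (3,2) count=2: revealed 0 new [(none)] -> total=13
Click 4 (1,4) count=1: revealed 1 new [(1,4)] -> total=14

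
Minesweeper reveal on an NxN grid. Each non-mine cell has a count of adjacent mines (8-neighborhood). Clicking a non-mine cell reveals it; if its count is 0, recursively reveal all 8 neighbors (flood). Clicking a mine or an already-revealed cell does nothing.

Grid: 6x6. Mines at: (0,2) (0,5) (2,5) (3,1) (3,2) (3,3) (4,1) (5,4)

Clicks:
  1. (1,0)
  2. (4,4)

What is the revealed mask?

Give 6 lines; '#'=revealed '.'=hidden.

Answer: ##....
##....
##....
......
....#.
......

Derivation:
Click 1 (1,0) count=0: revealed 6 new [(0,0) (0,1) (1,0) (1,1) (2,0) (2,1)] -> total=6
Click 2 (4,4) count=2: revealed 1 new [(4,4)] -> total=7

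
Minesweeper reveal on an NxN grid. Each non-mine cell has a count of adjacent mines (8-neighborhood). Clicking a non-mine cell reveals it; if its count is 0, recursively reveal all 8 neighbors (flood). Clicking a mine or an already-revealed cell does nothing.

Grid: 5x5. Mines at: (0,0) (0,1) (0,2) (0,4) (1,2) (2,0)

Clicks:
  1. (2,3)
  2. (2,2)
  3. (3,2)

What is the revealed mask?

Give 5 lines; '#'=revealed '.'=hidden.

Answer: .....
...##
.####
#####
#####

Derivation:
Click 1 (2,3) count=1: revealed 1 new [(2,3)] -> total=1
Click 2 (2,2) count=1: revealed 1 new [(2,2)] -> total=2
Click 3 (3,2) count=0: revealed 14 new [(1,3) (1,4) (2,1) (2,4) (3,0) (3,1) (3,2) (3,3) (3,4) (4,0) (4,1) (4,2) (4,3) (4,4)] -> total=16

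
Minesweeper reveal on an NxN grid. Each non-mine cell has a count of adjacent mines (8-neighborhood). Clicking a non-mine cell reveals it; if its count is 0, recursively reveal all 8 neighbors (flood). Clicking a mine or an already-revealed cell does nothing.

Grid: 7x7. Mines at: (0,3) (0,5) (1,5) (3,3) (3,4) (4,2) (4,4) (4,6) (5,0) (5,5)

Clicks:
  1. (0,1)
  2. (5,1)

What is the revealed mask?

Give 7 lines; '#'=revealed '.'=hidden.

Click 1 (0,1) count=0: revealed 14 new [(0,0) (0,1) (0,2) (1,0) (1,1) (1,2) (2,0) (2,1) (2,2) (3,0) (3,1) (3,2) (4,0) (4,1)] -> total=14
Click 2 (5,1) count=2: revealed 1 new [(5,1)] -> total=15

Answer: ###....
###....
###....
###....
##.....
.#.....
.......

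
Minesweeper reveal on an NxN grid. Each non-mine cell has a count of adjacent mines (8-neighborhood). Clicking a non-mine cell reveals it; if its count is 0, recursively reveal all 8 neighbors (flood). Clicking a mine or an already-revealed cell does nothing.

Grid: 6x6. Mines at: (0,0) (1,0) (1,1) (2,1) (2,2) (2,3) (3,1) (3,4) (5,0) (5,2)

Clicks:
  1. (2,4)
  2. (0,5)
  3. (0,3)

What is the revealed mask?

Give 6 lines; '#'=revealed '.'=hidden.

Answer: ..####
..####
....##
......
......
......

Derivation:
Click 1 (2,4) count=2: revealed 1 new [(2,4)] -> total=1
Click 2 (0,5) count=0: revealed 9 new [(0,2) (0,3) (0,4) (0,5) (1,2) (1,3) (1,4) (1,5) (2,5)] -> total=10
Click 3 (0,3) count=0: revealed 0 new [(none)] -> total=10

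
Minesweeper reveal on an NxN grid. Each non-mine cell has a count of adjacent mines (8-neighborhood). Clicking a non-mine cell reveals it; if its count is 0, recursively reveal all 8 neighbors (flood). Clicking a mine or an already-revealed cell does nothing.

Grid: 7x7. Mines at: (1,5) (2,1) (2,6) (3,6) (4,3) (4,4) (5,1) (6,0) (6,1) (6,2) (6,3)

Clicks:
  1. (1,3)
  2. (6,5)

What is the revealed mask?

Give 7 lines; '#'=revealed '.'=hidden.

Click 1 (1,3) count=0: revealed 16 new [(0,0) (0,1) (0,2) (0,3) (0,4) (1,0) (1,1) (1,2) (1,3) (1,4) (2,2) (2,3) (2,4) (3,2) (3,3) (3,4)] -> total=16
Click 2 (6,5) count=0: revealed 8 new [(4,5) (4,6) (5,4) (5,5) (5,6) (6,4) (6,5) (6,6)] -> total=24

Answer: #####..
#####..
..###..
..###..
.....##
....###
....###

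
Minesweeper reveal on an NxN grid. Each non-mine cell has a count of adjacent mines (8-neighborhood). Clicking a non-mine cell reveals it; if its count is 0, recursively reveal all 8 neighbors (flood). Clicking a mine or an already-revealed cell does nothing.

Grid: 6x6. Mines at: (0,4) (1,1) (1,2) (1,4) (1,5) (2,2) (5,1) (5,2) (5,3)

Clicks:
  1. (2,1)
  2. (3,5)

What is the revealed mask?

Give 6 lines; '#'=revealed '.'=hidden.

Click 1 (2,1) count=3: revealed 1 new [(2,1)] -> total=1
Click 2 (3,5) count=0: revealed 11 new [(2,3) (2,4) (2,5) (3,3) (3,4) (3,5) (4,3) (4,4) (4,5) (5,4) (5,5)] -> total=12

Answer: ......
......
.#.###
...###
...###
....##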